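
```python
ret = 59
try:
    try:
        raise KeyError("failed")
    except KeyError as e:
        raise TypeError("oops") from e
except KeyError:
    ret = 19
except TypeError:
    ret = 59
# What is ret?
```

Step-by-step execution trace:
1. Inner try raises KeyError; inner `except KeyError as e` catches it.
2. `raise TypeError(...) from e` raises TypeError (KeyError is attached as __cause__, but only TypeError is active).
3. Outer `except KeyError` does not match TypeError; skipped.
4. Outer `except TypeError` matches → ret = 59.
Result: 59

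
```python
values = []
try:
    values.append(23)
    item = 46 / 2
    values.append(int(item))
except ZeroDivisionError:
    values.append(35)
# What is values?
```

Step-by-step execution trace:
1. try: `values.append(23)` → values = [23].
2. `item = 46 / 2` → item = 23.0. No exception raised.
3. `values.append(int(item))` → values = [23, 23].
4. `except ZeroDivisionError` is skipped (no exception was raised).
Result: [23, 23]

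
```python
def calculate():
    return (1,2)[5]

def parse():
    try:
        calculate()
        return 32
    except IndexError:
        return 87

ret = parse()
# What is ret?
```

Step-by-step execution trace:
1. `parse()` calls `calculate()`.
2. `calculate()` evaluates `(1,2)[5]`, which raises IndexError; it propagates to the caller.
3. `return 32` is not reached.
4. `except IndexError` in parse matches → returns 87.
5. ret = 87.
Result: 87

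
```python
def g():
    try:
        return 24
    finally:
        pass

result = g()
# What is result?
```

Step-by-step execution trace:
1. `g()` enters try: `return 24` sets pending return value 24.
2. Before returning, `finally: pass` runs (no effect).
3. g() returns 24 → result = 24.
Result: 24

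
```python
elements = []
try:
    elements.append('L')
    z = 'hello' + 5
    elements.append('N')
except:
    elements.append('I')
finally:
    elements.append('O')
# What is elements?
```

Step-by-step execution trace:
1. try: `elements.append('L')` → elements = ['L'].
2. `z = 'hello' + 5` raises TypeError; `elements.append('N')` is not reached.
3. bare `except` matches → `elements.append('I')` → elements = ['L', 'I'].
4. finally always runs: `elements.append('O')` → elements = ['L', 'I', 'O'].
Result: ['L', 'I', 'O']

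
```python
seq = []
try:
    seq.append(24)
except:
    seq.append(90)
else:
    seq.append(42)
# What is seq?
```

Step-by-step execution trace:
1. try: `seq.append(24)` → seq = [24]. No exception raised.
2. `except` is skipped.
3. `else` runs (try completed without exception): `seq.append(42)` → seq = [24, 42].
Result: [24, 42]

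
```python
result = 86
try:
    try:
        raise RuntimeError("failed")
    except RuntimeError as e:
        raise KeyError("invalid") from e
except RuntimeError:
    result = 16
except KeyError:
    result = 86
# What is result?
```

Step-by-step execution trace:
1. Inner try raises RuntimeError; inner `except RuntimeError as e` catches it.
2. `raise KeyError(...) from e` raises KeyError (RuntimeError is attached as __cause__, but only KeyError is active).
3. Outer `except RuntimeError` does not match KeyError; skipped.
4. Outer `except KeyError` matches → result = 86.
Result: 86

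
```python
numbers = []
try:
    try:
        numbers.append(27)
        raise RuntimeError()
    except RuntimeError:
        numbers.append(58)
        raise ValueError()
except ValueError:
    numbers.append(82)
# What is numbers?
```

Step-by-step execution trace:
1. Inner try: `numbers.append(27)` → numbers = [27].
2. `raise RuntimeError()` raises RuntimeError.
3. Inner `except RuntimeError` matches → `numbers.append(58)` → numbers = [27, 58].
4. `raise ValueError()` raises ValueError; propagates to outer try.
5. Outer `except ValueError` matches → `numbers.append(82)` → numbers = [27, 58, 82].
Result: [27, 58, 82]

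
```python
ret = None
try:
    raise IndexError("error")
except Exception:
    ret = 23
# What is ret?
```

Step-by-step execution trace:
1. `raise IndexError(...)` raises IndexError.
2. `except Exception` matches (IndexError is a subclass of Exception) → ret = 23.
Result: 23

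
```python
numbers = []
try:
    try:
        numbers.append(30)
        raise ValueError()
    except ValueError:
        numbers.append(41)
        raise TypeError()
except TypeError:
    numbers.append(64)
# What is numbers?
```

Step-by-step execution trace:
1. Inner try: `numbers.append(30)` → numbers = [30].
2. `raise ValueError()` raises ValueError.
3. Inner `except ValueError` matches → `numbers.append(41)` → numbers = [30, 41].
4. `raise TypeError()` raises TypeError; propagates to outer try.
5. Outer `except TypeError` matches → `numbers.append(64)` → numbers = [30, 41, 64].
Result: [30, 41, 64]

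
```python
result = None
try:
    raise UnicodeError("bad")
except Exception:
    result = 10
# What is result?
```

Step-by-step execution trace:
1. `raise UnicodeError(...)` raises UnicodeError.
2. `except Exception` matches (UnicodeError is a subclass of Exception) → result = 10.
Result: 10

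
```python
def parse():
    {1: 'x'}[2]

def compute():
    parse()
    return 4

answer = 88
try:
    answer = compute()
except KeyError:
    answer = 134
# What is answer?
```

Step-by-step execution trace:
1. answer starts at 88.
2. try: `compute()` calls `parse()`.
3. `parse()` evaluates `{1: 'x'}[2]`, which raises KeyError; it propagates through compute (uncaught).
4. `return 4` in compute is not reached; the assignment to answer does not complete.
5. `except KeyError` matches → answer = 134.
Result: 134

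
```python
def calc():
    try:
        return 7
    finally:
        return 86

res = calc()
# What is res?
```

Step-by-step execution trace:
1. `calc()` enters try: `return 7` sets pending return value 7.
2. Before returning, `finally: return 86` runs and overrides the pending return.
3. calc() returns 86 → res = 86.
Result: 86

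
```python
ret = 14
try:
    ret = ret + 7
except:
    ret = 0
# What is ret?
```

Step-by-step execution trace:
1. ret starts at 14.
2. try: `ret = ret + 7` → ret = 21. No exception raised.
3. `except` is skipped.
Result: 21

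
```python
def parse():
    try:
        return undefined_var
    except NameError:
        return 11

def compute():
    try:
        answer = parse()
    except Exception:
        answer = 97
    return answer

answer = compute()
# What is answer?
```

Step-by-step execution trace:
1. `compute()` calls `parse()`.
2. In parse: `undefined_var` raises NameError; `except NameError` catches it → returns 11.
3. In compute: `answer = parse()` → answer = 11. No exception reaches compute.
4. `except Exception` is skipped; compute returns 11.
5. answer = 11.
Result: 11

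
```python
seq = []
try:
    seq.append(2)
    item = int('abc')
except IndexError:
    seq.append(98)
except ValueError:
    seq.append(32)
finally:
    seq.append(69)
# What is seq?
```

Step-by-step execution trace:
1. try: `seq.append(2)` → seq = [2].
2. `item = int('abc')` raises ValueError.
3. `except IndexError` does not match ValueError; skipped.
4. `except ValueError` matches → `seq.append(32)` → seq = [2, 32].
5. finally always runs: `seq.append(69)` → seq = [2, 32, 69].
Result: [2, 32, 69]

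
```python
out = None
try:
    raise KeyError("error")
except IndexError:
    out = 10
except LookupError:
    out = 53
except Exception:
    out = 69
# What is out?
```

Step-by-step execution trace:
1. `raise KeyError(...)` raises KeyError.
2. `except IndexError` does not match (KeyError is not a subclass of IndexError); skipped.
3. `except LookupError` matches (KeyError is a subclass of LookupError) → out = 53.
4. `except Exception` is not reached.
Result: 53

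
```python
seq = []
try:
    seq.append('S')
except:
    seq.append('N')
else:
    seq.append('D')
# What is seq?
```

Step-by-step execution trace:
1. try: `seq.append('S')` → seq = ['S']. No exception raised.
2. `except` is skipped.
3. `else` runs (try completed without exception): `seq.append('D')` → seq = ['S', 'D'].
Result: ['S', 'D']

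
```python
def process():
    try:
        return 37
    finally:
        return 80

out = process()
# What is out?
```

Step-by-step execution trace:
1. `process()` enters try: `return 37` sets pending return value 37.
2. Before returning, `finally: return 80` runs and overrides the pending return.
3. process() returns 80 → out = 80.
Result: 80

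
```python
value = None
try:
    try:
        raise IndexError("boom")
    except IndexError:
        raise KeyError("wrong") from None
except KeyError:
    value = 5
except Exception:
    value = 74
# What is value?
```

Step-by-step execution trace:
1. Inner try raises IndexError; inner `except IndexError` catches it.
2. `raise KeyError(...) from None` raises KeyError (from None suppresses __context__, but the active exception is still KeyError).
3. Outer `except KeyError` matches → value = 5.
4. `except Exception` is not reached.
Result: 5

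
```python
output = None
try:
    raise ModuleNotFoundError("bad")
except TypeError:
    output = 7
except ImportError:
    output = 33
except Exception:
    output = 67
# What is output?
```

Step-by-step execution trace:
1. `raise ModuleNotFoundError(...)` raises ModuleNotFoundError.
2. `except TypeError` does not match (ModuleNotFoundError is not a subclass of TypeError); skipped.
3. `except ImportError` matches (ModuleNotFoundError is a subclass of ImportError) → output = 33.
4. `except Exception` is not reached.
Result: 33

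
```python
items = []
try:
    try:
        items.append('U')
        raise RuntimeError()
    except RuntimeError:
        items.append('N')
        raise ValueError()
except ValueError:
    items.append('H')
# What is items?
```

Step-by-step execution trace:
1. Inner try: `items.append('U')` → items = ['U'].
2. `raise RuntimeError()` raises RuntimeError.
3. Inner `except RuntimeError` matches → `items.append('N')` → items = ['U', 'N'].
4. `raise ValueError()` raises ValueError; propagates to outer try.
5. Outer `except ValueError` matches → `items.append('H')` → items = ['U', 'N', 'H'].
Result: ['U', 'N', 'H']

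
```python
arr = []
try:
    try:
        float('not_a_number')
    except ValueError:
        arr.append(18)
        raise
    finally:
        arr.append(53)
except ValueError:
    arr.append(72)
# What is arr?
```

Step-by-step execution trace:
1. Inner try: `float('not_a_number')` raises ValueError.
2. Inner `except ValueError` matches → `arr.append(18)` → arr = [18].
3. bare `raise` re-raises ValueError.
4. Inner `finally` runs during unwinding: `arr.append(53)` → arr = [18, 53].
5. Outer `except ValueError` matches → `arr.append(72)` → arr = [18, 53, 72].
Result: [18, 53, 72]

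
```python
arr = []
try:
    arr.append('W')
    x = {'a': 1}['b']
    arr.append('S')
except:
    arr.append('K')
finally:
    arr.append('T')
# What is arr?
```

Step-by-step execution trace:
1. try: `arr.append('W')` → arr = ['W'].
2. `x = {'a': 1}['b']` raises KeyError; `arr.append('S')` is not reached.
3. bare `except` matches → `arr.append('K')` → arr = ['W', 'K'].
4. finally always runs: `arr.append('T')` → arr = ['W', 'K', 'T'].
Result: ['W', 'K', 'T']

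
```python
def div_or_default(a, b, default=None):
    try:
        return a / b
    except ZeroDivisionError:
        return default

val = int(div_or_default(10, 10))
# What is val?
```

Step-by-step execution trace:
1. `div_or_default(10, 10)` enters try: `return 10 / 10` → returns 1.0. No exception raised.
2. `except ZeroDivisionError` is skipped.
3. `int(1.0)` → 1 → val = 1.
Result: 1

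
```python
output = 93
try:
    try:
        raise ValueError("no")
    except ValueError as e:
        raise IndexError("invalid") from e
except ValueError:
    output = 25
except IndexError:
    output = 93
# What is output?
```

Step-by-step execution trace:
1. Inner try raises ValueError; inner `except ValueError as e` catches it.
2. `raise IndexError(...) from e` raises IndexError (ValueError is attached as __cause__, but only IndexError is active).
3. Outer `except ValueError` does not match IndexError; skipped.
4. Outer `except IndexError` matches → output = 93.
Result: 93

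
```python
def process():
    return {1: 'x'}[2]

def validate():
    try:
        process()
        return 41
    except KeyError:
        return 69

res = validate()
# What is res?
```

Step-by-step execution trace:
1. `validate()` calls `process()`.
2. `process()` evaluates `{1: 'x'}[2]`, which raises KeyError; it propagates to the caller.
3. `return 41` is not reached.
4. `except KeyError` in validate matches → returns 69.
5. res = 69.
Result: 69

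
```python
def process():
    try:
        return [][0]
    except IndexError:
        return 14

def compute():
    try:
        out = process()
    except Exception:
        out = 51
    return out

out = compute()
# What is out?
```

Step-by-step execution trace:
1. `compute()` calls `process()`.
2. In process: `[][0]` raises IndexError; `except IndexError` catches it → returns 14.
3. In compute: `out = process()` → out = 14. No exception reaches compute.
4. `except Exception` is skipped; compute returns 14.
5. out = 14.
Result: 14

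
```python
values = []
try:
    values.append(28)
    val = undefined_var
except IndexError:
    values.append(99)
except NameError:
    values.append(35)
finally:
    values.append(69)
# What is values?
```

Step-by-step execution trace:
1. try: `values.append(28)` → values = [28].
2. `val = undefined_var` raises NameError.
3. `except IndexError` does not match NameError; skipped.
4. `except NameError` matches → `values.append(35)` → values = [28, 35].
5. finally always runs: `values.append(69)` → values = [28, 35, 69].
Result: [28, 35, 69]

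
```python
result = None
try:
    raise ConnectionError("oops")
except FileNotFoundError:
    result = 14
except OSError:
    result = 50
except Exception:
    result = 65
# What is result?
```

Step-by-step execution trace:
1. `raise ConnectionError(...)` raises ConnectionError.
2. `except FileNotFoundError` does not match (ConnectionError is not a subclass of FileNotFoundError); skipped.
3. `except OSError` matches (ConnectionError is a subclass of OSError) → result = 50.
4. `except Exception` is not reached.
Result: 50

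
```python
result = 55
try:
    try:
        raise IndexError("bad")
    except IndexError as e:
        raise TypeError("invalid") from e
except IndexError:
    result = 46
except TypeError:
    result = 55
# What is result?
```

Step-by-step execution trace:
1. Inner try raises IndexError; inner `except IndexError as e` catches it.
2. `raise TypeError(...) from e` raises TypeError (IndexError is attached as __cause__, but only TypeError is active).
3. Outer `except IndexError` does not match TypeError; skipped.
4. Outer `except TypeError` matches → result = 55.
Result: 55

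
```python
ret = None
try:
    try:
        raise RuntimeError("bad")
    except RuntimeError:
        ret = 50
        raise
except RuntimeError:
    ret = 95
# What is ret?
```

Step-by-step execution trace:
1. Inner try: `raise RuntimeError("bad")` raises RuntimeError.
2. Inner `except RuntimeError` matches → ret = 50.
3. bare `raise` re-raises the same RuntimeError.
4. Outer `except RuntimeError` matches → ret = 95.
Result: 95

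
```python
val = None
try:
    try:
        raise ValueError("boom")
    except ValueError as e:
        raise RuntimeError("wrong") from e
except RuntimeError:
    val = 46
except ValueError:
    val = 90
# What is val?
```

Step-by-step execution trace:
1. Inner try raises ValueError; inner `except ValueError as e` catches it.
2. `raise RuntimeError(...) from e` raises RuntimeError (ValueError is attached as __cause__, but only RuntimeError is active).
3. Outer `except RuntimeError` matches → val = 46.
4. `except ValueError` is not reached.
Result: 46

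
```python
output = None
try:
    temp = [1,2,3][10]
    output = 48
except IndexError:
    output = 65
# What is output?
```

Step-by-step execution trace:
1. `temp = [1,2,3][10]` raises IndexError.
2. `output = 48` is not reached.
3. `except IndexError` matches → output = 65.
Result: 65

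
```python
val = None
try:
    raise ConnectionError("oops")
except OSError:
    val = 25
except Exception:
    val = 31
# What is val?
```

Step-by-step execution trace:
1. `raise ConnectionError(...)` raises ConnectionError.
2. `except OSError` matches (ConnectionError is a subclass of OSError) → val = 25.
3. `except Exception` is not reached.
Result: 25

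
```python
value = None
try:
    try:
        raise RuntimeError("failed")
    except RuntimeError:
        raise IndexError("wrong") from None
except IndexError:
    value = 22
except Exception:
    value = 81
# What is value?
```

Step-by-step execution trace:
1. Inner try raises RuntimeError; inner `except RuntimeError` catches it.
2. `raise IndexError(...) from None` raises IndexError (from None suppresses __context__, but the active exception is still IndexError).
3. Outer `except IndexError` matches → value = 22.
4. `except Exception` is not reached.
Result: 22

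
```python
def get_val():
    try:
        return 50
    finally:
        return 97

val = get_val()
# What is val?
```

Step-by-step execution trace:
1. `get_val()` enters try: `return 50` sets pending return value 50.
2. Before returning, `finally: return 97` runs and overrides the pending return.
3. get_val() returns 97 → val = 97.
Result: 97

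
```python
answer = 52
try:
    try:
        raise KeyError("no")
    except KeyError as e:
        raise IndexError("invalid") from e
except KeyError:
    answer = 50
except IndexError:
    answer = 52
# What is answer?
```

Step-by-step execution trace:
1. Inner try raises KeyError; inner `except KeyError as e` catches it.
2. `raise IndexError(...) from e` raises IndexError (KeyError is attached as __cause__, but only IndexError is active).
3. Outer `except KeyError` does not match IndexError; skipped.
4. Outer `except IndexError` matches → answer = 52.
Result: 52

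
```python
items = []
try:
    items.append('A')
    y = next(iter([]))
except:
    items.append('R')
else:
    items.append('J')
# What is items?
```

Step-by-step execution trace:
1. try: `items.append('A')` → items = ['A'].
2. `y = next(iter([]))` raises StopIteration.
3. bare `except` matches → `items.append('R')` → items = ['A', 'R'].
4. `else` is skipped (an exception was raised).
Result: ['A', 'R']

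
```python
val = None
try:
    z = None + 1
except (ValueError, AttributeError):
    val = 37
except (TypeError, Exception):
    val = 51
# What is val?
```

Step-by-step execution trace:
1. `z = None + 1` raises TypeError.
2. `except (ValueError, AttributeError)` does not match TypeError; skipped.
3. `except (TypeError, Exception)` matches (TypeError is in the tuple) → val = 51.
Result: 51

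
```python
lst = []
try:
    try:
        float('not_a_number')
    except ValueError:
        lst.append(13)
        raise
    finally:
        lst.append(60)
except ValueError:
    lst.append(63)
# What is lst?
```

Step-by-step execution trace:
1. Inner try: `float('not_a_number')` raises ValueError.
2. Inner `except ValueError` matches → `lst.append(13)` → lst = [13].
3. bare `raise` re-raises ValueError.
4. Inner `finally` runs during unwinding: `lst.append(60)` → lst = [13, 60].
5. Outer `except ValueError` matches → `lst.append(63)` → lst = [13, 60, 63].
Result: [13, 60, 63]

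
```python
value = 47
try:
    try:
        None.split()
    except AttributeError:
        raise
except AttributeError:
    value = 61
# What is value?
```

Step-by-step execution trace:
1. Inner try: `None.split()` raises AttributeError.
2. Inner `except AttributeError` matches; bare `raise` re-raises the same AttributeError.
3. Outer `except AttributeError` matches → value = 61.
Result: 61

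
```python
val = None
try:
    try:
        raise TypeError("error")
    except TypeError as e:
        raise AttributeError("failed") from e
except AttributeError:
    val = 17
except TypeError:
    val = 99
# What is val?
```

Step-by-step execution trace:
1. Inner try raises TypeError; inner `except TypeError as e` catches it.
2. `raise AttributeError(...) from e` raises AttributeError (TypeError is attached as __cause__, but only AttributeError is active).
3. Outer `except AttributeError` matches → val = 17.
4. `except TypeError` is not reached.
Result: 17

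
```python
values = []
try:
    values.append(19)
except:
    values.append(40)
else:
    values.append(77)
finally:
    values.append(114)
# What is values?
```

Step-by-step execution trace:
1. try: `values.append(19)` → values = [19]. No exception raised.
2. `except` is skipped.
3. `else` runs: `values.append(77)` → values = [19, 77].
4. `finally` always runs: `values.append(114)` → values = [19, 77, 114].
Result: [19, 77, 114]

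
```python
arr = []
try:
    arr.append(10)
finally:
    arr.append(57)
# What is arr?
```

Step-by-step execution trace:
1. try: `arr.append(10)` → arr = [10].
2. The try body completes without raising.
3. finally always runs: `arr.append(57)` → arr = [10, 57].
Result: [10, 57]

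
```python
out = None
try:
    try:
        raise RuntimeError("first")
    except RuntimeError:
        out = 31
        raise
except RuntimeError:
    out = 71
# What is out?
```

Step-by-step execution trace:
1. Inner try: `raise RuntimeError("first")` raises RuntimeError.
2. Inner `except RuntimeError` matches → out = 31.
3. bare `raise` re-raises the same RuntimeError.
4. Outer `except RuntimeError` matches → out = 71.
Result: 71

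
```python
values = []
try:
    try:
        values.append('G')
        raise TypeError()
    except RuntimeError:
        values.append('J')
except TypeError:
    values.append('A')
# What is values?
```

Step-by-step execution trace:
1. Inner try: `values.append('G')` → values = ['G'].
2. `raise TypeError()` raises TypeError.
3. Inner `except RuntimeError` does not match TypeError; exception propagates to outer try.
4. Outer `except TypeError` matches → `values.append('A')` → values = ['G', 'A'].
Result: ['G', 'A']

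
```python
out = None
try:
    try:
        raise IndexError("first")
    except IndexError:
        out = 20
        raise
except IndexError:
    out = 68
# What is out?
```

Step-by-step execution trace:
1. Inner try: `raise IndexError("first")` raises IndexError.
2. Inner `except IndexError` matches → out = 20.
3. bare `raise` re-raises the same IndexError.
4. Outer `except IndexError` matches → out = 68.
Result: 68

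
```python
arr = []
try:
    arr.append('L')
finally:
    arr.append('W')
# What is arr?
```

Step-by-step execution trace:
1. try: `arr.append('L')` → arr = ['L'].
2. The try body completes without raising.
3. finally always runs: `arr.append('W')` → arr = ['L', 'W'].
Result: ['L', 'W']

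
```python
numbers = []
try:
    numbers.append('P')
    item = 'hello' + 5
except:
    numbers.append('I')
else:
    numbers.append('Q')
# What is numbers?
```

Step-by-step execution trace:
1. try: `numbers.append('P')` → numbers = ['P'].
2. `item = 'hello' + 5` raises TypeError.
3. bare `except` matches → `numbers.append('I')` → numbers = ['P', 'I'].
4. `else` is skipped (an exception was raised).
Result: ['P', 'I']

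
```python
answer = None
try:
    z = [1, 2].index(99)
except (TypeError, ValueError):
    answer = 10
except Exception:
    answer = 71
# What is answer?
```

Step-by-step execution trace:
1. `z = [1, 2].index(99)` raises ValueError.
2. `except (TypeError, ValueError)` matches (ValueError is in the tuple) → answer = 10.
3. `except Exception` is not reached.
Result: 10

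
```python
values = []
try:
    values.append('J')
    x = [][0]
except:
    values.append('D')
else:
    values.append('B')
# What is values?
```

Step-by-step execution trace:
1. try: `values.append('J')` → values = ['J'].
2. `x = [][0]` raises IndexError.
3. bare `except` matches → `values.append('D')` → values = ['J', 'D'].
4. `else` is skipped (an exception was raised).
Result: ['J', 'D']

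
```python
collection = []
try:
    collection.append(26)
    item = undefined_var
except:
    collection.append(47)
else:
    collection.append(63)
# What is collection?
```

Step-by-step execution trace:
1. try: `collection.append(26)` → collection = [26].
2. `item = undefined_var` raises NameError.
3. bare `except` matches → `collection.append(47)` → collection = [26, 47].
4. `else` is skipped (an exception was raised).
Result: [26, 47]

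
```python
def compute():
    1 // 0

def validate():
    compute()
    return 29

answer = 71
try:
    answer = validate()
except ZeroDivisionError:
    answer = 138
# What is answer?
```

Step-by-step execution trace:
1. answer starts at 71.
2. try: `validate()` calls `compute()`.
3. `compute()` evaluates `1 // 0`, which raises ZeroDivisionError; it propagates through validate (uncaught).
4. `return 29` in validate is not reached; the assignment to answer does not complete.
5. `except ZeroDivisionError` matches → answer = 138.
Result: 138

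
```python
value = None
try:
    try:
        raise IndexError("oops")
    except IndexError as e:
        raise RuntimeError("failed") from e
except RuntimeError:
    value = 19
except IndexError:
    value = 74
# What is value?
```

Step-by-step execution trace:
1. Inner try raises IndexError; inner `except IndexError as e` catches it.
2. `raise RuntimeError(...) from e` raises RuntimeError (IndexError is attached as __cause__, but only RuntimeError is active).
3. Outer `except RuntimeError` matches → value = 19.
4. `except IndexError` is not reached.
Result: 19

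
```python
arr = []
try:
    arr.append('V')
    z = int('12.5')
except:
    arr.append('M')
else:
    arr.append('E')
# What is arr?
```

Step-by-step execution trace:
1. try: `arr.append('V')` → arr = ['V'].
2. `z = int('12.5')` raises ValueError.
3. bare `except` matches → `arr.append('M')` → arr = ['V', 'M'].
4. `else` is skipped (an exception was raised).
Result: ['V', 'M']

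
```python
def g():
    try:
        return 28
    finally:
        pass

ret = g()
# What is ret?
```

Step-by-step execution trace:
1. `g()` enters try: `return 28` sets pending return value 28.
2. Before returning, `finally: pass` runs (no effect).
3. g() returns 28 → ret = 28.
Result: 28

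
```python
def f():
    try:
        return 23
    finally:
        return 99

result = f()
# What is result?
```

Step-by-step execution trace:
1. `f()` enters try: `return 23` sets pending return value 23.
2. Before returning, `finally: return 99` runs and overrides the pending return.
3. f() returns 99 → result = 99.
Result: 99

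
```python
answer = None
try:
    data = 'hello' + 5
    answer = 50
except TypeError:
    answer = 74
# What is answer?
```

Step-by-step execution trace:
1. `data = 'hello' + 5` raises TypeError.
2. `answer = 50` is not reached.
3. `except TypeError` matches → answer = 74.
Result: 74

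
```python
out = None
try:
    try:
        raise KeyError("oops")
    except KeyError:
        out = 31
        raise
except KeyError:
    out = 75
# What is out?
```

Step-by-step execution trace:
1. Inner try: `raise KeyError("oops")` raises KeyError.
2. Inner `except KeyError` matches → out = 31.
3. bare `raise` re-raises the same KeyError.
4. Outer `except KeyError` matches → out = 75.
Result: 75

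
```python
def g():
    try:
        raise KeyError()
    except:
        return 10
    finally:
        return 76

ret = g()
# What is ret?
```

Step-by-step execution trace:
1. `g()` enters try: `raise KeyError()` raises KeyError.
2. bare `except` matches → `return 10` sets pending return value 10.
3. Before returning, `finally: return 76` runs and overrides the pending return.
4. g() returns 76 → ret = 76.
Result: 76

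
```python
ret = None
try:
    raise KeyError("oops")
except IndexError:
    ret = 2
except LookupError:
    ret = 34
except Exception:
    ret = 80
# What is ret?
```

Step-by-step execution trace:
1. `raise KeyError(...)` raises KeyError.
2. `except IndexError` does not match (KeyError is not a subclass of IndexError); skipped.
3. `except LookupError` matches (KeyError is a subclass of LookupError) → ret = 34.
4. `except Exception` is not reached.
Result: 34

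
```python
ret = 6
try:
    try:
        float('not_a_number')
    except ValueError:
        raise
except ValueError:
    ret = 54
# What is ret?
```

Step-by-step execution trace:
1. Inner try: `float('not_a_number')` raises ValueError.
2. Inner `except ValueError` matches; bare `raise` re-raises the same ValueError.
3. Outer `except ValueError` matches → ret = 54.
Result: 54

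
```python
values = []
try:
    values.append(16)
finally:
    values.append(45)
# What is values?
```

Step-by-step execution trace:
1. try: `values.append(16)` → values = [16].
2. The try body completes without raising.
3. finally always runs: `values.append(45)` → values = [16, 45].
Result: [16, 45]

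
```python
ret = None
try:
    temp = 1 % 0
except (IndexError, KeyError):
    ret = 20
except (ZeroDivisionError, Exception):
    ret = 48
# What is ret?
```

Step-by-step execution trace:
1. `temp = 1 % 0` raises ZeroDivisionError.
2. `except (IndexError, KeyError)` does not match ZeroDivisionError; skipped.
3. `except (ZeroDivisionError, Exception)` matches (ZeroDivisionError is in the tuple) → ret = 48.
Result: 48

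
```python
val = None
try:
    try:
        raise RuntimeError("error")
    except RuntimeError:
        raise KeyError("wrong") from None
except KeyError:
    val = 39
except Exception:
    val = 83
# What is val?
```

Step-by-step execution trace:
1. Inner try raises RuntimeError; inner `except RuntimeError` catches it.
2. `raise KeyError(...) from None` raises KeyError (from None suppresses __context__, but the active exception is still KeyError).
3. Outer `except KeyError` matches → val = 39.
4. `except Exception` is not reached.
Result: 39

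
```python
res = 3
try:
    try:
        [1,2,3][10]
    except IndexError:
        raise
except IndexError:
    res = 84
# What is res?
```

Step-by-step execution trace:
1. Inner try: `[1,2,3][10]` raises IndexError.
2. Inner `except IndexError` matches; bare `raise` re-raises the same IndexError.
3. Outer `except IndexError` matches → res = 84.
Result: 84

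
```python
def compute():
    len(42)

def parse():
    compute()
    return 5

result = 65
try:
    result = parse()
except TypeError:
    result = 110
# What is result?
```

Step-by-step execution trace:
1. result starts at 65.
2. try: `parse()` calls `compute()`.
3. `compute()` evaluates `len(42)`, which raises TypeError; it propagates through parse (uncaught).
4. `return 5` in parse is not reached; the assignment to result does not complete.
5. `except TypeError` matches → result = 110.
Result: 110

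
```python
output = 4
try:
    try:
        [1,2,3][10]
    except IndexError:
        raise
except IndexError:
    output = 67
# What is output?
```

Step-by-step execution trace:
1. Inner try: `[1,2,3][10]` raises IndexError.
2. Inner `except IndexError` matches; bare `raise` re-raises the same IndexError.
3. Outer `except IndexError` matches → output = 67.
Result: 67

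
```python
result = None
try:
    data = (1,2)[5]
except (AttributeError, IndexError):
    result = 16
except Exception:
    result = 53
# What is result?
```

Step-by-step execution trace:
1. `data = (1,2)[5]` raises IndexError.
2. `except (AttributeError, IndexError)` matches (IndexError is in the tuple) → result = 16.
3. `except Exception` is not reached.
Result: 16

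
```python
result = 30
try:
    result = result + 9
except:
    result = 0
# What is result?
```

Step-by-step execution trace:
1. result starts at 30.
2. try: `result = result + 9` → result = 39. No exception raised.
3. `except` is skipped.
Result: 39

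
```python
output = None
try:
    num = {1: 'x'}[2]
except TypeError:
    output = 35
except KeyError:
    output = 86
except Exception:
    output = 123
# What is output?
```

Step-by-step execution trace:
1. `num = {1: 'x'}[2]` raises KeyError.
2. `except TypeError` does not match KeyError; skipped.
3. `except KeyError` matches → output = 86.
4. Remaining except clauses are skipped.
Result: 86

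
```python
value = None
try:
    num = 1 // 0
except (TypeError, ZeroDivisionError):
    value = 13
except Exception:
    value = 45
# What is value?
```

Step-by-step execution trace:
1. `num = 1 // 0` raises ZeroDivisionError.
2. `except (TypeError, ZeroDivisionError)` matches (ZeroDivisionError is in the tuple) → value = 13.
3. `except Exception` is not reached.
Result: 13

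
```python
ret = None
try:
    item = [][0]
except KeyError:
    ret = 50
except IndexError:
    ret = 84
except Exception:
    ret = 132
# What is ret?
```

Step-by-step execution trace:
1. `item = [][0]` raises IndexError.
2. `except KeyError` does not match IndexError; skipped.
3. `except IndexError` matches → ret = 84.
4. Remaining except clauses are skipped.
Result: 84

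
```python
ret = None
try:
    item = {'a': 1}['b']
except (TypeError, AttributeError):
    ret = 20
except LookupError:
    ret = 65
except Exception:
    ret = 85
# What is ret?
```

Step-by-step execution trace:
1. `item = {'a': 1}['b']` raises KeyError.
2. `except (TypeError, AttributeError)` does not match KeyError; skipped.
3. `except LookupError` matches (KeyError is a subclass of LookupError) → ret = 65.
4. `except Exception` is not reached.
Result: 65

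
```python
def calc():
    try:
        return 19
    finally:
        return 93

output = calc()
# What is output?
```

Step-by-step execution trace:
1. `calc()` enters try: `return 19` sets pending return value 19.
2. Before returning, `finally: return 93` runs and overrides the pending return.
3. calc() returns 93 → output = 93.
Result: 93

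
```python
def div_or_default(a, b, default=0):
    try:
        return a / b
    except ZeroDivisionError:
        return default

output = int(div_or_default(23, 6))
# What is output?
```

Step-by-step execution trace:
1. `div_or_default(23, 6)` enters try: `return 23 / 6` → returns 3.8333333333333335. No exception raised.
2. `except ZeroDivisionError` is skipped.
3. `int(3.8333333333333335)` → 3 → output = 3.
Result: 3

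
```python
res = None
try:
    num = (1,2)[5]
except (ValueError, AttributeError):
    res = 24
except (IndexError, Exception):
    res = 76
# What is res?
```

Step-by-step execution trace:
1. `num = (1,2)[5]` raises IndexError.
2. `except (ValueError, AttributeError)` does not match IndexError; skipped.
3. `except (IndexError, Exception)` matches (IndexError is in the tuple) → res = 76.
Result: 76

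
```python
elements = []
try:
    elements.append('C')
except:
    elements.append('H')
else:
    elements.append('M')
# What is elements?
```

Step-by-step execution trace:
1. try: `elements.append('C')` → elements = ['C']. No exception raised.
2. `except` is skipped.
3. `else` runs (try completed without exception): `elements.append('M')` → elements = ['C', 'M'].
Result: ['C', 'M']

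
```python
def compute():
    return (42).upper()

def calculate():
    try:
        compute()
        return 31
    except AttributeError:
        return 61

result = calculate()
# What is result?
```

Step-by-step execution trace:
1. `calculate()` calls `compute()`.
2. `compute()` evaluates `(42).upper()`, which raises AttributeError; it propagates to the caller.
3. `return 31` is not reached.
4. `except AttributeError` in calculate matches → returns 61.
5. result = 61.
Result: 61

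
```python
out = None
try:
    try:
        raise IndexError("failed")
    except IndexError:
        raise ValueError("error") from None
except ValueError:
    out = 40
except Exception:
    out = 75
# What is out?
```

Step-by-step execution trace:
1. Inner try raises IndexError; inner `except IndexError` catches it.
2. `raise ValueError(...) from None` raises ValueError (from None suppresses __context__, but the active exception is still ValueError).
3. Outer `except ValueError` matches → out = 40.
4. `except Exception` is not reached.
Result: 40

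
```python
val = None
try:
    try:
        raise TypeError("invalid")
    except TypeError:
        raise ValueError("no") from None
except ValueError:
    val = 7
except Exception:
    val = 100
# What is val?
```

Step-by-step execution trace:
1. Inner try raises TypeError; inner `except TypeError` catches it.
2. `raise ValueError(...) from None` raises ValueError (from None suppresses __context__, but the active exception is still ValueError).
3. Outer `except ValueError` matches → val = 7.
4. `except Exception` is not reached.
Result: 7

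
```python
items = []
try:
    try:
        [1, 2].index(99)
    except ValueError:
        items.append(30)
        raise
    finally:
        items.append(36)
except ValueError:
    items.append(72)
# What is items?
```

Step-by-step execution trace:
1. Inner try: `[1, 2].index(99)` raises ValueError.
2. Inner `except ValueError` matches → `items.append(30)` → items = [30].
3. bare `raise` re-raises ValueError.
4. Inner `finally` runs during unwinding: `items.append(36)` → items = [30, 36].
5. Outer `except ValueError` matches → `items.append(72)` → items = [30, 36, 72].
Result: [30, 36, 72]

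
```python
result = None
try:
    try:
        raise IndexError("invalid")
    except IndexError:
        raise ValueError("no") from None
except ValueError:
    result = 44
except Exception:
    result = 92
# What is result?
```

Step-by-step execution trace:
1. Inner try raises IndexError; inner `except IndexError` catches it.
2. `raise ValueError(...) from None` raises ValueError (from None suppresses __context__, but the active exception is still ValueError).
3. Outer `except ValueError` matches → result = 44.
4. `except Exception` is not reached.
Result: 44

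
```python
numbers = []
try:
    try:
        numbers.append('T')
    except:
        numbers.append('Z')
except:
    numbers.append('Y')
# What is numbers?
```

Step-by-step execution trace:
1. Inner try: `numbers.append('T')` → numbers = ['T']. No exception raised.
2. Inner `except` is skipped.
3. Inner try completes normally; outer `except` is skipped.
Result: ['T']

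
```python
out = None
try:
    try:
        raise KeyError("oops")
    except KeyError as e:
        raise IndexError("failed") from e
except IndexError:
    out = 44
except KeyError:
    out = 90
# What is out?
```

Step-by-step execution trace:
1. Inner try raises KeyError; inner `except KeyError as e` catches it.
2. `raise IndexError(...) from e` raises IndexError (KeyError is attached as __cause__, but only IndexError is active).
3. Outer `except IndexError` matches → out = 44.
4. `except KeyError` is not reached.
Result: 44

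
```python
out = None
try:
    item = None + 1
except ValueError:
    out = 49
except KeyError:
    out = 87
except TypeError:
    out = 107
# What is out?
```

Step-by-step execution trace:
1. `item = None + 1` raises TypeError.
2. `except ValueError` does not match TypeError; skipped.
3. `except KeyError` does not match TypeError; skipped.
4. `except TypeError` matches → out = 107.
Result: 107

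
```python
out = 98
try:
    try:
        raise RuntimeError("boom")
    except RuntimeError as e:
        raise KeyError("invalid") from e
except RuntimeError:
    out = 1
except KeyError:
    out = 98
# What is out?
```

Step-by-step execution trace:
1. Inner try raises RuntimeError; inner `except RuntimeError as e` catches it.
2. `raise KeyError(...) from e` raises KeyError (RuntimeError is attached as __cause__, but only KeyError is active).
3. Outer `except RuntimeError` does not match KeyError; skipped.
4. Outer `except KeyError` matches → out = 98.
Result: 98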